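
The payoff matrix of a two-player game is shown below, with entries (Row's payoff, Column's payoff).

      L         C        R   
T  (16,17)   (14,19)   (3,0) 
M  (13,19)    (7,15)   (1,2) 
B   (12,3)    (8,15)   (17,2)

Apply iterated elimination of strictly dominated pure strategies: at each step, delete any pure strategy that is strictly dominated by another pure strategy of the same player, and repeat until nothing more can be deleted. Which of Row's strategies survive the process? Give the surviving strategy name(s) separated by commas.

T

For Row, T strictly dominates M on the remaining columns (L: 16>13, C: 14>7, R: 3>1); eliminate M.
Column L is eliminated: C beats it against every remaining row (T: 19>17, B: 15>3).
For Column, C strictly dominates R on the remaining rows (T: 19>0, B: 15>2); eliminate R.
For Row, T strictly dominates B on the remaining columns (C: 14>8); eliminate B.
Among the remaining strategies, none is strictly dominated by another pure strategy of the same player, so the elimination stops.
Surviving strategies — Row: {T}; Column: {C}.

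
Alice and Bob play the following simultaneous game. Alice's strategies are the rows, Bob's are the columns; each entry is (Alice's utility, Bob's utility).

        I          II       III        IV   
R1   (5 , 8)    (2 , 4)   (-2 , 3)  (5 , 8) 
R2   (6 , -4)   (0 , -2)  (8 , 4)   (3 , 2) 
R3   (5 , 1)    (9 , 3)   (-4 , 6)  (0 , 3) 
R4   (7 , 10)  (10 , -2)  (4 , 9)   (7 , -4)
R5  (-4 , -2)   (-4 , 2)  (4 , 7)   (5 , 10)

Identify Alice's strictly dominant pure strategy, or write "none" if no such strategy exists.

none

R1 fails to dominate R2 at I (5<6).
R2 fails to dominate R1 at II (0<2).
R3 fails to dominate R1 at I (5=5).
R4 fails to dominate R2 at III (4<8).
R5 fails to dominate R1 at I (-4<5).
No single strategy dominates all the others.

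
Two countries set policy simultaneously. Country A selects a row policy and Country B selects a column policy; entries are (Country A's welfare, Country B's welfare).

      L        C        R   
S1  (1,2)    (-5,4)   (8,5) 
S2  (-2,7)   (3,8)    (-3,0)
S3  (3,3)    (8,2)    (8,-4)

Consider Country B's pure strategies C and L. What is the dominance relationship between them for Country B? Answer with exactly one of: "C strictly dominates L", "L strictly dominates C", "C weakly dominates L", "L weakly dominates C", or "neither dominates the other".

Compare C to L across each choice by Country A: S1: 4>2, S2: 8>7, S3: 2<3.
C does better at S1, S2 but worse at S3; neither strategy dominates the other.

neither dominates the other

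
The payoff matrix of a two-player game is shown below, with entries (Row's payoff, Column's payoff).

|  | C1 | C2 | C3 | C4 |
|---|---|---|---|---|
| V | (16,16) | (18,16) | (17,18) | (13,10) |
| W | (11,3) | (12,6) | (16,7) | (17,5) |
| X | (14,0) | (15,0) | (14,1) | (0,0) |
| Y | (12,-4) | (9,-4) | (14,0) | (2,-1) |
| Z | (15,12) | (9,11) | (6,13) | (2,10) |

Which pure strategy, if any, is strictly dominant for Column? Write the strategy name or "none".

C3

C3 vs C1: V: 18>16, W: 7>3, X: 1>0, Y: 0>-4, Z: 13>12.
C3 vs C2: V: 18>16, W: 7>6, X: 1>0, Y: 0>-4, Z: 13>11.
C3 vs C4: V: 18>10, W: 7>5, X: 1>0, Y: 0>-1, Z: 13>10.
C3 strictly beats every other strategy against every opponent action, so it is strictly dominant.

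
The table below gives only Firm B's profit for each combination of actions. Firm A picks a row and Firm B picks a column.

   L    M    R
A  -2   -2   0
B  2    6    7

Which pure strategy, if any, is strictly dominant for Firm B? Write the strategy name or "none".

R vs L: A: 0>-2, B: 7>2.
R vs M: A: 0>-2, B: 7>6.
R strictly beats every other strategy against every opponent action, so it is strictly dominant.

R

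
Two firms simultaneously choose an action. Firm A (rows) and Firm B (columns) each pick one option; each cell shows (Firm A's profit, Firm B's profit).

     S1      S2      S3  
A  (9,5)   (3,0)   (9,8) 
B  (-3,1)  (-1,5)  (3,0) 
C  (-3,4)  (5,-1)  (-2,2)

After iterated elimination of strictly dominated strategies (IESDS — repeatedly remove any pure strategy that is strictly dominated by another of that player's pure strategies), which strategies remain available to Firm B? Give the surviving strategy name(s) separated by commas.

S3

For Firm A, A strictly dominates B on the remaining columns (S1: 9>-3, S2: 3>-1, S3: 9>3); eliminate B.
Firm B's strategy S2 is strictly dominated by S1 (A: 5>0, C: 4>-1) and is removed.
For Firm A, A strictly dominates C on the remaining columns (S1: 9>-3, S3: 9>-2); eliminate C.
Column S1 is eliminated: S3 beats it against every remaining row (A: 8>5).
Among the remaining strategies, none is strictly dominated by another pure strategy of the same player, so the elimination stops.
Surviving strategies — Firm A: {A}; Firm B: {S3}.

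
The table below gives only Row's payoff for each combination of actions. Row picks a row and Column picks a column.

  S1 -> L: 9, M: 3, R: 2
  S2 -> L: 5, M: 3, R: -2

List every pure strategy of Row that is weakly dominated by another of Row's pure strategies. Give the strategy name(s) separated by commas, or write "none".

S1: no other strategy beats it everywhere (S2 at L (9>5)).
S2 is weakly dominated by S1 (L: 9>5, M: 3=3, R: 2>-2).

S2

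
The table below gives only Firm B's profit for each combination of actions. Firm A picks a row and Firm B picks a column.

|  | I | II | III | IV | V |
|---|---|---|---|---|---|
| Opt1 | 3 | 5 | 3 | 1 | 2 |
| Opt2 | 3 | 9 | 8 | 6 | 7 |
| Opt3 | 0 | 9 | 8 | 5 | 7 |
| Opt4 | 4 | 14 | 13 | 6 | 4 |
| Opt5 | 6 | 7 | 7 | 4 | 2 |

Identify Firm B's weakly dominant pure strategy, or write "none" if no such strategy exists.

II

II vs I: Opt1: 5>3, Opt2: 9>3, Opt3: 9>0, Opt4: 14>4, Opt5: 7>6.
II vs III: Opt1: 5>3, Opt2: 9>8, Opt3: 9>8, Opt4: 14>13, Opt5: 7=7.
II vs IV: Opt1: 5>1, Opt2: 9>6, Opt3: 9>5, Opt4: 14>6, Opt5: 7>4.
II vs V: Opt1: 5>2, Opt2: 9>7, Opt3: 9>7, Opt4: 14>4, Opt5: 7>2.
II is at least as good as every other strategy against every opponent action, so it is weakly dominant.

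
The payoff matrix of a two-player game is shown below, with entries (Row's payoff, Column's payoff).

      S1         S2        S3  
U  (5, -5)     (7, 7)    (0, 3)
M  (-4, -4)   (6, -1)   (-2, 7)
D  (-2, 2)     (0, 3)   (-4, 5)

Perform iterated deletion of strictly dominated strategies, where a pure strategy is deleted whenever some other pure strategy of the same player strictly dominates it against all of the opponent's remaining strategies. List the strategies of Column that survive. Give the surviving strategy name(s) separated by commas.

S2

For Row, U strictly dominates M on the remaining columns (S1: 5>-4, S2: 7>6, S3: 0>-2); eliminate M.
Row D is eliminated: U beats it against every remaining column (S1: 5>-2, S2: 7>0, S3: 0>-4).
Column S1 is eliminated: S2 beats it against every remaining row (U: 7>-5).
Column S3 is eliminated: S2 beats it against every remaining row (U: 7>3).
Among the remaining strategies, none is strictly dominated by another pure strategy of the same player, so the elimination stops.
Surviving strategies — Row: {U}; Column: {S2}.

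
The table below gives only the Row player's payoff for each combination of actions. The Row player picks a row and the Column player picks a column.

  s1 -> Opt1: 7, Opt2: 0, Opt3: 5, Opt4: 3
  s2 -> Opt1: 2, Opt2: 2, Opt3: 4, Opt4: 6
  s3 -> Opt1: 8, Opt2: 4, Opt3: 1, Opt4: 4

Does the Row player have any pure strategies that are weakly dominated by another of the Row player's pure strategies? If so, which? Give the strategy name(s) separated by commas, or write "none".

none

s1 is not dominated — it holds its own against s2 at Opt1 (7>2); s3 at Opt3 (5>1).
Nothing dominates s2: s1 at Opt2 (2>0); s3 at Opt3 (4>1).
Nothing dominates s3: s1 at Opt1 (8>7); s2 at Opt1 (8>2).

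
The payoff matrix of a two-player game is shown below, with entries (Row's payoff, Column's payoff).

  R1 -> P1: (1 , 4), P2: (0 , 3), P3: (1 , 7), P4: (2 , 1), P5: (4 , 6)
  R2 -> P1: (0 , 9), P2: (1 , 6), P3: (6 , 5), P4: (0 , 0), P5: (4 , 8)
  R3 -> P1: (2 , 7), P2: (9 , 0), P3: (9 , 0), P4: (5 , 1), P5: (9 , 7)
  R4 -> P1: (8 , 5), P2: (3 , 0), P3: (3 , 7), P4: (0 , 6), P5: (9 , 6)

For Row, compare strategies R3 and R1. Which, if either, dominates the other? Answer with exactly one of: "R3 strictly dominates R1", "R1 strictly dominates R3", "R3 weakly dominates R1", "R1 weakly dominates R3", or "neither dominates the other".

Compare R3 to R1 across every action of Column: P1: 2>1, P2: 9>0, P3: 9>1, P4: 5>2, P5: 9>4.
R3 gives a strictly higher payoff against every action of Column, so R3 strictly dominates R1.

R3 strictly dominates R1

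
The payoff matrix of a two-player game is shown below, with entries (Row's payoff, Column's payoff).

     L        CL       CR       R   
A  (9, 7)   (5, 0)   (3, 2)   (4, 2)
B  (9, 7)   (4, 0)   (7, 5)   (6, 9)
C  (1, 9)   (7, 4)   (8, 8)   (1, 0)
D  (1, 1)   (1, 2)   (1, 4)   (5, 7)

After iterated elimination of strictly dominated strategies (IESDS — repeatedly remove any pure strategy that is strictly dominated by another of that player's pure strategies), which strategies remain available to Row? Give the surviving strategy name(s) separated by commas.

A, B

Row D is eliminated: B beats it against every remaining column (L: 9>1, CL: 4>1, CR: 7>1, R: 6>5).
Column's strategy CL is strictly dominated by L (A: 7>0, B: 7>0, C: 9>4) and is removed.
For Column, L strictly dominates CR on the remaining rows (A: 7>2, B: 7>5, C: 9>8); eliminate CR.
Row's strategy C is strictly dominated by A (L: 9>1, R: 4>1) and is removed.
Among the remaining strategies, none is strictly dominated by another pure strategy of the same player, so the elimination stops.
Surviving strategies — Row: {A, B}; Column: {L, R}.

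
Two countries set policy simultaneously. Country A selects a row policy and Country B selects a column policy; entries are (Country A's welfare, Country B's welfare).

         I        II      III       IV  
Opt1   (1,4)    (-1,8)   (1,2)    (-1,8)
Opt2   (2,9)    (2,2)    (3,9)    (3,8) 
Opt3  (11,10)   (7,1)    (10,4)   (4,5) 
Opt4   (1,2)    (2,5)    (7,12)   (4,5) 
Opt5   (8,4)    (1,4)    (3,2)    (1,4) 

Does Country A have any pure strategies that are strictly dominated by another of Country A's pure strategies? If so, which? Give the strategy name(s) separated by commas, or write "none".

Opt1, Opt2, Opt5

Opt2 strictly dominates Opt1 — I: 2>1, II: 2>-1, III: 3>1, IV: 3>-1.
Opt2: dominated, since Opt3 does at least as well everywhere (I: 11>2, II: 7>2, III: 10>3, IV: 4>3).
Opt3 is not dominated — it holds its own against Opt1 at I (11>1); Opt2 at I (11>2); Opt4 at I (11>1); Opt5 at I (11>8).
Opt4: no other strategy beats it everywhere (Opt1 at I (1=1); Opt2 at II (2=2); Opt3 at IV (4=4); Opt5 at II (2>1)).
Opt5 is strictly dominated by Opt3 (I: 11>8, II: 7>1, III: 10>3, IV: 4>1).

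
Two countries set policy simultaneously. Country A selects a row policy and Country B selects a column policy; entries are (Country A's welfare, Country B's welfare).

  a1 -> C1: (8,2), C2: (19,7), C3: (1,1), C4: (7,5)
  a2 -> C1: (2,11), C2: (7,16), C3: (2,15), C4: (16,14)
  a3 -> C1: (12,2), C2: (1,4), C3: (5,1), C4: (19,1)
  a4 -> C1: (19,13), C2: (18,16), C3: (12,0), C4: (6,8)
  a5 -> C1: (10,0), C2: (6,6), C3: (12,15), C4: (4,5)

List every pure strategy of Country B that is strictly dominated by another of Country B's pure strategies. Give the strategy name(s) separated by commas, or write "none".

C1, C4

C1: dominated, since C2 does at least as well everywhere (a1: 7>2, a2: 16>11, a3: 4>2, a4: 16>13, a5: 6>0).
C2: no other strategy beats it everywhere (C1 at a1 (7>2); C3 at a1 (7>1); C4 at a1 (7>5)).
C3: no other strategy beats it everywhere (C1 at a2 (15>11); C2 at a5 (15>6); C4 at a2 (15>14)).
C4: dominated, since C2 does at least as well everywhere (a1: 7>5, a2: 16>14, a3: 4>1, a4: 16>8, a5: 6>5).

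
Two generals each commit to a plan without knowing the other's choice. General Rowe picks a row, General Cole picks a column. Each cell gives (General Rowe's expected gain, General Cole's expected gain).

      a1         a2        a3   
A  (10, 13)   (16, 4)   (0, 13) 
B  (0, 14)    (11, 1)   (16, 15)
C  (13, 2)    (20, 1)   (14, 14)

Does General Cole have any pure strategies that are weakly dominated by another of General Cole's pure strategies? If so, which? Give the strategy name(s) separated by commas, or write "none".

a1, a2

a3 weakly dominates a1 — A: 13=13, B: 15>14, C: 14>2.
a2 is weakly dominated by a1 (A: 13>4, B: 14>1, C: 2>1).
Nothing dominates a3: a1 at B (15>14); a2 at A (13>4).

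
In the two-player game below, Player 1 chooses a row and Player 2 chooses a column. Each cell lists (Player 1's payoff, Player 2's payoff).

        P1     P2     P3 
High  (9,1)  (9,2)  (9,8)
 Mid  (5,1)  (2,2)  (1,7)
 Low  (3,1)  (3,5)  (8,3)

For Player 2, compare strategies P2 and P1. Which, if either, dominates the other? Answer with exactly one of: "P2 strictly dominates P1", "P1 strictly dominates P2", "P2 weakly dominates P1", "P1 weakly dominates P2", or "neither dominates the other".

P2's payoffs vs P1's, by Player 1's action — High: 2>1, Mid: 2>1, Low: 5>1.
Every comparison favours P2, so P2 strictly dominates P1.

P2 strictly dominates P1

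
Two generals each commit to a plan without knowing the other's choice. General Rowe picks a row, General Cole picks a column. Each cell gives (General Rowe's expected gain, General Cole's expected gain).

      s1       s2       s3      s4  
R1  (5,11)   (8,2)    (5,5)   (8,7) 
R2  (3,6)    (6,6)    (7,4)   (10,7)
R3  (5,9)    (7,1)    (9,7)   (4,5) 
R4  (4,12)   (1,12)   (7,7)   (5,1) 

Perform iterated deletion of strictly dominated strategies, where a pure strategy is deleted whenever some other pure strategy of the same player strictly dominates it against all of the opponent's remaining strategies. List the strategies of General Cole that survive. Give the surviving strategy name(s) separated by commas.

General Cole's strategy s3 is strictly dominated by s1 (R1: 11>5, R2: 6>4, R3: 9>7, R4: 12>7) and is removed.
For General Rowe, R1 strictly dominates R4 on the remaining columns (s1: 5>4, s2: 8>1, s4: 8>5); eliminate R4.
For General Cole, s4 strictly dominates s2 on the remaining rows (R1: 7>2, R2: 7>6, R3: 5>1); eliminate s2.
Among the remaining strategies, none is strictly dominated by another pure strategy of the same player, so the elimination stops.
Surviving strategies — General Rowe: {R1, R2, R3}; General Cole: {s1, s4}.

s1, s4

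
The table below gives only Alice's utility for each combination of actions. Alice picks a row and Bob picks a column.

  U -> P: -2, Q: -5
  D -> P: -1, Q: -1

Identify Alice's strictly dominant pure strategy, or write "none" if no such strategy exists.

D

D vs U: P: -1>-2, Q: -1>-5.
D strictly beats every other strategy against every opponent action, so it is strictly dominant.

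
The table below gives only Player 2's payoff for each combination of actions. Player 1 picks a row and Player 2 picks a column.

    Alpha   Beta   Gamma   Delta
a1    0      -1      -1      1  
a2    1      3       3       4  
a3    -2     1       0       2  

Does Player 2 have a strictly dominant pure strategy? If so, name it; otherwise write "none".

Delta

Delta vs Alpha: a1: 1>0, a2: 4>1, a3: 2>-2.
Delta vs Beta: a1: 1>-1, a2: 4>3, a3: 2>1.
Delta vs Gamma: a1: 1>-1, a2: 4>3, a3: 2>0.
Delta strictly beats every other strategy against every opponent action, so it is strictly dominant.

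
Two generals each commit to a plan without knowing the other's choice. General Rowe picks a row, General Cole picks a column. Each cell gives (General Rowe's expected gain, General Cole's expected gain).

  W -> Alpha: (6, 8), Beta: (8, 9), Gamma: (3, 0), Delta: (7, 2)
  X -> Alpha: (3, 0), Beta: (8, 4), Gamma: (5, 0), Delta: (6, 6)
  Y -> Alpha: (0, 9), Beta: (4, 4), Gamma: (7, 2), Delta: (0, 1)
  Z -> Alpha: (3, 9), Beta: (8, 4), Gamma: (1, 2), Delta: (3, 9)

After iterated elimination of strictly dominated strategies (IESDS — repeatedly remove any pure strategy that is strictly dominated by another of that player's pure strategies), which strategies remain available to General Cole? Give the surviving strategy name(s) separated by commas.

Alpha, Beta, Delta

General Cole's strategy Gamma is strictly dominated by Beta (W: 9>0, X: 4>0, Y: 4>2, Z: 4>2) and is removed.
General Rowe's strategy Y is strictly dominated by W (Alpha: 6>0, Beta: 8>4, Delta: 7>0) and is removed.
Among the remaining strategies, none is strictly dominated by another pure strategy of the same player, so the elimination stops.
Surviving strategies — General Rowe: {W, X, Z}; General Cole: {Alpha, Beta, Delta}.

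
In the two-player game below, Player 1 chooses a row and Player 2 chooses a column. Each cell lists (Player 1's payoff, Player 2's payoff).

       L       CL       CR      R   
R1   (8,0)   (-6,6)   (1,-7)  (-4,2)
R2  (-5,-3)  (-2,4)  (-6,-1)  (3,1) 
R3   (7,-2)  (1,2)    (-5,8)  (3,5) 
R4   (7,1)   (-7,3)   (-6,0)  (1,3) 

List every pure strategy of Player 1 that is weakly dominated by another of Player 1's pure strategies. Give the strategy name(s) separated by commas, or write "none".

R1: no other strategy beats it everywhere (R2 at L (8>-5); R3 at L (8>7); R4 at L (8>7)).
R2 is weakly dominated by R3 (L: 7>-5, CL: 1>-2, CR: -5>-6, R: 3=3).
Nothing dominates R3: R1 at CL (1>-6); R2 at L (7>-5); R4 at CL (1>-7).
R4: dominated, since R3 does at least as well everywhere (L: 7=7, CL: 1>-7, CR: -5>-6, R: 3>1).

R2, R4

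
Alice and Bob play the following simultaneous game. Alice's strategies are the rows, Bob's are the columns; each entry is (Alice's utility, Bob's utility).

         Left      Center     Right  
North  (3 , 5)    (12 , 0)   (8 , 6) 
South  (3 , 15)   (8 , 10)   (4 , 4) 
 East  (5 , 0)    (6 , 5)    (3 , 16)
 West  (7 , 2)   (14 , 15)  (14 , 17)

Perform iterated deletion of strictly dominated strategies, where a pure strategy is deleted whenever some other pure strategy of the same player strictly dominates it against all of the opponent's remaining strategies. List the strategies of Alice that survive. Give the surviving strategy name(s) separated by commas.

West

Alice's strategy North is strictly dominated by West (Left: 7>3, Center: 14>12, Right: 14>8) and is removed.
Row South is eliminated: West beats it against every remaining column (Left: 7>3, Center: 14>8, Right: 14>4).
Row East is eliminated: West beats it against every remaining column (Left: 7>5, Center: 14>6, Right: 14>3).
Bob's strategy Left is strictly dominated by Center (West: 15>2) and is removed.
For Bob, Right strictly dominates Center on the remaining rows (West: 17>15); eliminate Center.
Among the remaining strategies, none is strictly dominated by another pure strategy of the same player, so the elimination stops.
Surviving strategies — Alice: {West}; Bob: {Right}.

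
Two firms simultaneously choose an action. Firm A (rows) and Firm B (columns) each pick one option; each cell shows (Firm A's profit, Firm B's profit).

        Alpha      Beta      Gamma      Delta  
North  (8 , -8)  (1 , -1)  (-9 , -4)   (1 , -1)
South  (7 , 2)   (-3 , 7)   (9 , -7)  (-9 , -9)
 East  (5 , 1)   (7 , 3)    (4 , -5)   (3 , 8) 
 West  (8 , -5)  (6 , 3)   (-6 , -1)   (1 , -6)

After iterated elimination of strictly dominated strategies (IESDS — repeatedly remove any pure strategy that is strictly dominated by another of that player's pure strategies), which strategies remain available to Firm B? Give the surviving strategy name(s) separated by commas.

Delta

Column Alpha is eliminated: Beta beats it against every remaining row (North: -1>-8, South: 7>2, East: 3>1, West: 3>-5).
Row North is eliminated: East beats it against every remaining column (Beta: 7>1, Gamma: 4>-9, Delta: 3>1).
Row West is eliminated: East beats it against every remaining column (Beta: 7>6, Gamma: 4>-6, Delta: 3>1).
For Firm B, Beta strictly dominates Gamma on the remaining rows (South: 7>-7, East: 3>-5); eliminate Gamma.
Row South is eliminated: East beats it against every remaining column (Beta: 7>-3, Delta: 3>-9).
Firm B's strategy Beta is strictly dominated by Delta (East: 8>3) and is removed.
Among the remaining strategies, none is strictly dominated by another pure strategy of the same player, so the elimination stops.
Surviving strategies — Firm A: {East}; Firm B: {Delta}.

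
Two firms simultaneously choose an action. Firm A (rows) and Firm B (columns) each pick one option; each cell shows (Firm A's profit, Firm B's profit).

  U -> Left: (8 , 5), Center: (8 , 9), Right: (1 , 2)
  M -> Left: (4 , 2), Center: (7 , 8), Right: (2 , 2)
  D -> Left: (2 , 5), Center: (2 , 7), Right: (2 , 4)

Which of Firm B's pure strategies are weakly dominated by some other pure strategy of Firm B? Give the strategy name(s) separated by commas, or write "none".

Left: dominated, since Center does at least as well everywhere (U: 9>5, M: 8>2, D: 7>5).
Center: no other strategy beats it everywhere (Left at U (9>5); Right at U (9>2)).
Right: dominated, since Left does at least as well everywhere (U: 5>2, M: 2=2, D: 5>4).

Left, Right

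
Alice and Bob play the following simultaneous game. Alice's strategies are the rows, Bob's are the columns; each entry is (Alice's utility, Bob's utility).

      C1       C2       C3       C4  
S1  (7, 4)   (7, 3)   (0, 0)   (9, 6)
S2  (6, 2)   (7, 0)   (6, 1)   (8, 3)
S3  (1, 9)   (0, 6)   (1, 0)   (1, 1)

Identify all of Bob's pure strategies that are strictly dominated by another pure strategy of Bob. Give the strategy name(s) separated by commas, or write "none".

C2, C3

C1 is not dominated — it holds its own against C2 at S1 (4>3); C3 at S1 (4>0); C4 at S3 (9>1).
C2: dominated, since C1 does at least as well everywhere (S1: 4>3, S2: 2>0, S3: 9>6).
C3: dominated, since C1 does at least as well everywhere (S1: 4>0, S2: 2>1, S3: 9>0).
Nothing dominates C4: C1 at S1 (6>4); C2 at S1 (6>3); C3 at S1 (6>0).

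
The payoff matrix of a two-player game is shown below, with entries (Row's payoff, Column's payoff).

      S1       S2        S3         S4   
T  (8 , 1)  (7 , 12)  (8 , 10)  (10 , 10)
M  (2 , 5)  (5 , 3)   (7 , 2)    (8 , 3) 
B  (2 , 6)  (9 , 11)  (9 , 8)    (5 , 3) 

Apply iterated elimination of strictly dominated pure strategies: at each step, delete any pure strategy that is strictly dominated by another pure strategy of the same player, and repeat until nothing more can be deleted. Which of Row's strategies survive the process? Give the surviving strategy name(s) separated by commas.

Row M is eliminated: T beats it against every remaining column (S1: 8>2, S2: 7>5, S3: 8>7, S4: 10>8).
Column S1 is eliminated: S2 beats it against every remaining row (T: 12>1, B: 11>6).
For Column, S2 strictly dominates S3 on the remaining rows (T: 12>10, B: 11>8); eliminate S3.
For Column, S2 strictly dominates S4 on the remaining rows (T: 12>10, B: 11>3); eliminate S4.
Row T is eliminated: B beats it against every remaining column (S2: 9>7).
Among the remaining strategies, none is strictly dominated by another pure strategy of the same player, so the elimination stops.
Surviving strategies — Row: {B}; Column: {S2}.

B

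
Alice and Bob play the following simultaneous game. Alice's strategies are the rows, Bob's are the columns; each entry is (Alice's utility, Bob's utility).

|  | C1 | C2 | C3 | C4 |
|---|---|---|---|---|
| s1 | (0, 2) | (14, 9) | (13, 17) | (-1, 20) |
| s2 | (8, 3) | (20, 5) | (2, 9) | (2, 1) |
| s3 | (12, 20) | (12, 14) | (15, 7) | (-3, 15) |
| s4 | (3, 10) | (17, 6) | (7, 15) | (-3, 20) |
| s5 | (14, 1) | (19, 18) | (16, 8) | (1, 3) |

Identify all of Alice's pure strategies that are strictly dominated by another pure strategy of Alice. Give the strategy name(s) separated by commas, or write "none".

s1, s3, s4

s5 strictly dominates s1 — C1: 14>0, C2: 19>14, C3: 16>13, C4: 1>-1.
Nothing dominates s2: s1 at C1 (8>0); s3 at C2 (20>12); s4 at C1 (8>3); s5 at C2 (20>19).
s3: dominated, since s5 does at least as well everywhere (C1: 14>12, C2: 19>12, C3: 16>15, C4: 1>-3).
s4: dominated, since s5 does at least as well everywhere (C1: 14>3, C2: 19>17, C3: 16>7, C4: 1>-3).
Nothing dominates s5: s1 at C1 (14>0); s2 at C1 (14>8); s3 at C1 (14>12); s4 at C1 (14>3).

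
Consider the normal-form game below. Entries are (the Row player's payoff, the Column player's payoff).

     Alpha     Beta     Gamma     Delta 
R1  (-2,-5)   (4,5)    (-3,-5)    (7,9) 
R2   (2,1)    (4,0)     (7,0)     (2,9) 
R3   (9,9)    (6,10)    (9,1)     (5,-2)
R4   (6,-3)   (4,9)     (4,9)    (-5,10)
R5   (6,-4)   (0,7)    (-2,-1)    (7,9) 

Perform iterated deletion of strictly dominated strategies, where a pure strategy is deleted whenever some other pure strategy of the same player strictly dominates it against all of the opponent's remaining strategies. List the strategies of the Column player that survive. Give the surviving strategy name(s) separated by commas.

Row R2 is eliminated: R3 beats it against every remaining column (Alpha: 9>2, Beta: 6>4, Gamma: 9>7, Delta: 5>2).
The Row player's strategy R4 is strictly dominated by R3 (Alpha: 9>6, Beta: 6>4, Gamma: 9>4, Delta: 5>-5) and is removed.
The Column player's strategy Alpha is strictly dominated by Beta (R1: 5>-5, R3: 10>9, R5: 7>-4) and is removed.
For the Column player, Beta strictly dominates Gamma on the remaining rows (R1: 5>-5, R3: 10>1, R5: 7>-1); eliminate Gamma.
Among the remaining strategies, none is strictly dominated by another pure strategy of the same player, so the elimination stops.
Surviving strategies — the Row player: {R1, R3, R5}; the Column player: {Beta, Delta}.

Beta, Delta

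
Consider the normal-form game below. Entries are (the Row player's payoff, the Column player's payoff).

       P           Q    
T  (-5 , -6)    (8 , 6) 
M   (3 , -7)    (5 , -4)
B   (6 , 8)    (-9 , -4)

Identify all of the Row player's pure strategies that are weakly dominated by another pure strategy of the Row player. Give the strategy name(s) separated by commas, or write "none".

none

Nothing dominates T: M at Q (8>5); B at Q (8>-9).
Nothing dominates M: T at P (3>-5); B at Q (5>-9).
Nothing dominates B: T at P (6>-5); M at P (6>3).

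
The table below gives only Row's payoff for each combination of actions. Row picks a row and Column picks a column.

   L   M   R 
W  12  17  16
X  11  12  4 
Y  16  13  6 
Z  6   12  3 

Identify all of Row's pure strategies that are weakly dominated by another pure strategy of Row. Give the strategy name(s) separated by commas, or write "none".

W: no other strategy beats it everywhere (X at L (12>11); Y at M (17>13); Z at L (12>6)).
X: dominated, since W does at least as well everywhere (L: 12>11, M: 17>12, R: 16>4).
Nothing dominates Y: W at L (16>12); X at L (16>11); Z at L (16>6).
Z: dominated, since W does at least as well everywhere (L: 12>6, M: 17>12, R: 16>3).

X, Z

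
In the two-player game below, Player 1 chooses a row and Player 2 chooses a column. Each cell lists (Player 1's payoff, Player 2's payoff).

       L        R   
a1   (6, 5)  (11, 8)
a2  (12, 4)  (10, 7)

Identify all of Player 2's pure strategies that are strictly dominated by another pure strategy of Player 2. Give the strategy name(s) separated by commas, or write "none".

L is strictly dominated by R (a1: 8>5, a2: 7>4).
Nothing dominates R: L at a1 (8>5).

L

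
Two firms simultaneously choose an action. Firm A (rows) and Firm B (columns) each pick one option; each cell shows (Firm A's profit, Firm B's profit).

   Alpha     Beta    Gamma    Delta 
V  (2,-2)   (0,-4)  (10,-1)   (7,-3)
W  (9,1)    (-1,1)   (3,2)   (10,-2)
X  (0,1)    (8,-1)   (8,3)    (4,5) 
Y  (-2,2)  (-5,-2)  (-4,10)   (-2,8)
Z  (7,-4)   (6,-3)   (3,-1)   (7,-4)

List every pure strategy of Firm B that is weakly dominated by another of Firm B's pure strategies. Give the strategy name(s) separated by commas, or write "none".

Alpha, Beta

Alpha: dominated, since Gamma does at least as well everywhere (V: -1>-2, W: 2>1, X: 3>1, Y: 10>2, Z: -1>-4).
Beta: dominated, since Gamma does at least as well everywhere (V: -1>-4, W: 2>1, X: 3>-1, Y: 10>-2, Z: -1>-3).
Nothing dominates Gamma: Alpha at V (-1>-2); Beta at V (-1>-4); Delta at V (-1>-3).
Delta is not dominated — it holds its own against Alpha at X (5>1); Beta at V (-3>-4); Gamma at X (5>3).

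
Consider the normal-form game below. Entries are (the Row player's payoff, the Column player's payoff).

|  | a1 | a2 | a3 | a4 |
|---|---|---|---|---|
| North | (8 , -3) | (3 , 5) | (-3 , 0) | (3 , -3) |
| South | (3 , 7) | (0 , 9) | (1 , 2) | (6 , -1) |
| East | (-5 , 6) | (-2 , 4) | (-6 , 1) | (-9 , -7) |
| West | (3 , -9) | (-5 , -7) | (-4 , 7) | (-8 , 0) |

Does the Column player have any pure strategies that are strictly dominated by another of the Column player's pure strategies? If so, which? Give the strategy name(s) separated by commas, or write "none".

a4

Nothing dominates a1: a2 at East (6>4); a3 at South (7>2); a4 at North (-3=-3).
a2: no other strategy beats it everywhere (a1 at North (5>-3); a3 at North (5>0); a4 at North (5>-3)).
Nothing dominates a3: a1 at North (0>-3); a2 at West (7>-7); a4 at North (0>-3).
a4 is strictly dominated by a3 (North: 0>-3, South: 2>-1, East: 1>-7, West: 7>0).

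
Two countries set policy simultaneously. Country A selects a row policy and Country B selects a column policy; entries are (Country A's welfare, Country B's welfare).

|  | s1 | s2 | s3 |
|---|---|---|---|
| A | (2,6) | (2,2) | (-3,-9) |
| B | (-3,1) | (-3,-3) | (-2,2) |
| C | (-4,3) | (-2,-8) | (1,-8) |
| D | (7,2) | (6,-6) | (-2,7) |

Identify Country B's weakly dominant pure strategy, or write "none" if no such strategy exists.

none

s1 fails to dominate s3 at B (1<2).
s2 fails to dominate s1 at A (2<6).
s3 fails to dominate s1 at A (-9<6).
No single strategy dominates all the others.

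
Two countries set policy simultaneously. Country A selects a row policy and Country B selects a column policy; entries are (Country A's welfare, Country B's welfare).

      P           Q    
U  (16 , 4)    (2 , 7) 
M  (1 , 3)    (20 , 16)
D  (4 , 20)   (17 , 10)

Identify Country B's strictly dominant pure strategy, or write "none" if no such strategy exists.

P fails to dominate Q at U (4<7).
Q fails to dominate P at D (10<20).
No single strategy dominates all the others.

none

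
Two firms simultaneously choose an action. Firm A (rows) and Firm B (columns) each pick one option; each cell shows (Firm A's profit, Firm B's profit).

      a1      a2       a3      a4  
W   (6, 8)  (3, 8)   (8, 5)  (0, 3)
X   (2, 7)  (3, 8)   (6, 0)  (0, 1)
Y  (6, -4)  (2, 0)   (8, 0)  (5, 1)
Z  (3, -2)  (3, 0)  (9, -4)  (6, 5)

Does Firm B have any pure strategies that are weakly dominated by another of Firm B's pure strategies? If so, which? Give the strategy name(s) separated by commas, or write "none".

a1, a3

a1 is weakly dominated by a2 (W: 8=8, X: 8>7, Y: 0>-4, Z: 0>-2).
a2 is not dominated — it holds its own against a1 at X (8>7); a3 at W (8>5); a4 at W (8>3).
a3: dominated, since a2 does at least as well everywhere (W: 8>5, X: 8>0, Y: 0=0, Z: 0>-4).
a4: no other strategy beats it everywhere (a1 at Y (1>-4); a2 at Y (1>0); a3 at X (1>0)).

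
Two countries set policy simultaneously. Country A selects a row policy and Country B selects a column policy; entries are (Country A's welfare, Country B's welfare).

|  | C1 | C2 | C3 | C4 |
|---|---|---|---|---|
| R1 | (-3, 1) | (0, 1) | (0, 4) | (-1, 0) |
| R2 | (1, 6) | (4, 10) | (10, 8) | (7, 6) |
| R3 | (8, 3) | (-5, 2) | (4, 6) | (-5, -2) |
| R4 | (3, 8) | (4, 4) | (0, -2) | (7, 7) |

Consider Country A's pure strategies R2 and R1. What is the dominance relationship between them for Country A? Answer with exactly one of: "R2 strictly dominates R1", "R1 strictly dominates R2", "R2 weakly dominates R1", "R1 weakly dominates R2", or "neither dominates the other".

R2's payoffs vs R1's, by Country B's action — C1: 1>-3, C2: 4>0, C3: 10>0, C4: 7>-1.
R2 gives a strictly higher payoff against each choice by Country B, so R2 strictly dominates R1.

R2 strictly dominates R1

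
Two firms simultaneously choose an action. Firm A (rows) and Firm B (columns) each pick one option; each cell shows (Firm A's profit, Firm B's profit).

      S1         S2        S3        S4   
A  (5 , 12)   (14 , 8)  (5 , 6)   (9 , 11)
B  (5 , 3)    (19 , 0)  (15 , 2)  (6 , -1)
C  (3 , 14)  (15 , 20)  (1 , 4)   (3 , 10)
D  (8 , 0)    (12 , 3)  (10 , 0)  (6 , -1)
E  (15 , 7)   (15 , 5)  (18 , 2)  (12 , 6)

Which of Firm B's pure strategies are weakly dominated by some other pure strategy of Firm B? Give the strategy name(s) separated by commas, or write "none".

S3, S4

Nothing dominates S1: S2 at A (12>8); S3 at A (12>6); S4 at A (12>11).
S2: no other strategy beats it everywhere (S1 at C (20>14); S3 at A (8>6); S4 at B (0>-1)).
S1 weakly dominates S3 — A: 12>6, B: 3>2, C: 14>4, D: 0=0, E: 7>2.
S4 is weakly dominated by S1 (A: 12>11, B: 3>-1, C: 14>10, D: 0>-1, E: 7>6).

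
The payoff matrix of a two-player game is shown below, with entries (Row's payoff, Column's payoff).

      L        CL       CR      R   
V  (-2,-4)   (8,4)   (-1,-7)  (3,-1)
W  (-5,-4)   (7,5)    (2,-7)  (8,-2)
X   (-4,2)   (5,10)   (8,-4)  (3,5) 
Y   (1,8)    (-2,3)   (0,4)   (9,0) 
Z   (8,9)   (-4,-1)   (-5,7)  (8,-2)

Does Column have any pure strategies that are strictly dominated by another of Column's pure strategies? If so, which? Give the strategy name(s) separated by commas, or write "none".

CR, R

L: no other strategy beats it everywhere (CL at Y (8>3); CR at V (-4>-7); R at Y (8>0)).
CL is not dominated — it holds its own against L at V (4>-4); CR at V (4>-7); R at V (4>-1).
CR is strictly dominated by L (V: -4>-7, W: -4>-7, X: 2>-4, Y: 8>4, Z: 9>7).
CL strictly dominates R — V: 4>-1, W: 5>-2, X: 10>5, Y: 3>0, Z: -1>-2.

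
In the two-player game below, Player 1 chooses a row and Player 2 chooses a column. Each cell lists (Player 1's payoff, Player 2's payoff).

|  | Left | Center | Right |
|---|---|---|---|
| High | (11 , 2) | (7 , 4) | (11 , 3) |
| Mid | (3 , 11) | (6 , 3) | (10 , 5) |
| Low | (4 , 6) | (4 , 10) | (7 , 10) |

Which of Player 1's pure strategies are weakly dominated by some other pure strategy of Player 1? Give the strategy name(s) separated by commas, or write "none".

Nothing dominates High: Mid at Left (11>3); Low at Left (11>4).
High weakly dominates Mid — Left: 11>3, Center: 7>6, Right: 11>10.
Low is weakly dominated by High (Left: 11>4, Center: 7>4, Right: 11>7).

Mid, Low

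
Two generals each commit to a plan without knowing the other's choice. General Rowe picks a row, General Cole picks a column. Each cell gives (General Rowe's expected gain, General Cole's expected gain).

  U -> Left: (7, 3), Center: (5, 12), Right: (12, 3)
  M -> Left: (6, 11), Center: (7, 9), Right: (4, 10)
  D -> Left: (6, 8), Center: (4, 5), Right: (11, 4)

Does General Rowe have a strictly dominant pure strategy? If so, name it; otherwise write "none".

U fails to dominate M at Center (5<7).
M fails to dominate U at Left (6<7).
D fails to dominate U at Left (6<7).
No single strategy dominates all the others.

none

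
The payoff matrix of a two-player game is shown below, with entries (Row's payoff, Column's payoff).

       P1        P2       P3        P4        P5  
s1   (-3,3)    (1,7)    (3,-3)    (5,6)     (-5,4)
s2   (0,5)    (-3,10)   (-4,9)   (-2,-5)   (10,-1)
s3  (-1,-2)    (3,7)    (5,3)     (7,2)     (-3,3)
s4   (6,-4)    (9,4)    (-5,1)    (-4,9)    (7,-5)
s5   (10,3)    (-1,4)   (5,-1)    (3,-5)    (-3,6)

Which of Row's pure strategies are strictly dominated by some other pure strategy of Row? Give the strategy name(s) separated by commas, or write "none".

s1

s1 is strictly dominated by s3 (P1: -1>-3, P2: 3>1, P3: 5>3, P4: 7>5, P5: -3>-5).
s2: no other strategy beats it everywhere (s1 at P1 (0>-3); s3 at P1 (0>-1); s4 at P3 (-4>-5); s5 at P5 (10>-3)).
Nothing dominates s3: s1 at P1 (-1>-3); s2 at P2 (3>-3); s4 at P3 (5>-5); s5 at P2 (3>-1).
s4: no other strategy beats it everywhere (s1 at P1 (6>-3); s2 at P1 (6>0); s3 at P1 (6>-1); s5 at P2 (9>-1)).
Nothing dominates s5: s1 at P1 (10>-3); s2 at P1 (10>0); s3 at P1 (10>-1); s4 at P1 (10>6).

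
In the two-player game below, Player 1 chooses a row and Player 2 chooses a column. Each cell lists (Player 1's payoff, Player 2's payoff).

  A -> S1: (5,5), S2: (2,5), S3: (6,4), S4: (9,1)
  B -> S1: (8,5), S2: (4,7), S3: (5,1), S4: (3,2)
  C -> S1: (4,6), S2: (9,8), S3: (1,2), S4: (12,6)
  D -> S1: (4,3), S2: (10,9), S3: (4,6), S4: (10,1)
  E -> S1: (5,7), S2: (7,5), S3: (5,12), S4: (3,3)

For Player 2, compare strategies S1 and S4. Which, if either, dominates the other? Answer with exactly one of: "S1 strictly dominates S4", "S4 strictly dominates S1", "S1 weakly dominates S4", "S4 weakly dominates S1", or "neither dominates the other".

Compare S1 to S4 across each opponent action: A: 5>1, B: 5>2, C: 6=6, D: 3>1, E: 7>3.
S1 is at least as good everywhere and strictly better somewhere (tied only at C), so S1 weakly but not strictly dominates S4.

S1 weakly dominates S4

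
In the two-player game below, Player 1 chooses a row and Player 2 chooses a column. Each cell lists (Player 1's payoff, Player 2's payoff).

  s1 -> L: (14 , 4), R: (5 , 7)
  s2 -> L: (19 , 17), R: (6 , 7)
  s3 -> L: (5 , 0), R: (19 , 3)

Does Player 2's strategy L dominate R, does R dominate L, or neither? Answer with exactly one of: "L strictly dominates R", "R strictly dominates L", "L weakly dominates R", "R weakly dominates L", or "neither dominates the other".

neither dominates the other

Compare L to R across each opponent action: s1: 4<7, s2: 17>7, s3: 0<3.
L does better at s2 but worse at s1, s3; neither strategy dominates the other.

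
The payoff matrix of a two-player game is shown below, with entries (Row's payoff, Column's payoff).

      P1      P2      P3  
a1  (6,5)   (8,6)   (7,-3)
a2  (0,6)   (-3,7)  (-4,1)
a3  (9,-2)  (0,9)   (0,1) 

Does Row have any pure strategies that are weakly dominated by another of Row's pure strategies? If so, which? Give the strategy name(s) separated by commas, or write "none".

a2

a1: no other strategy beats it everywhere (a2 at P1 (6>0); a3 at P2 (8>0)).
a2: dominated, since a1 does at least as well everywhere (P1: 6>0, P2: 8>-3, P3: 7>-4).
a3 is not dominated — it holds its own against a1 at P1 (9>6); a2 at P1 (9>0).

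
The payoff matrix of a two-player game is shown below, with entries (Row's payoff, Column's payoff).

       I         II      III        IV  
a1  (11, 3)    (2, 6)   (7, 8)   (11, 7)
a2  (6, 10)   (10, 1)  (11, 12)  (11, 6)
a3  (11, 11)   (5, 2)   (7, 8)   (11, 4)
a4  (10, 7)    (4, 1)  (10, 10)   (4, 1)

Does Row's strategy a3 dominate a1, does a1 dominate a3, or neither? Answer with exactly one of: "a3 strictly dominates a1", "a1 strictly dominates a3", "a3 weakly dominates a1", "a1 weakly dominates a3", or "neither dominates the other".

a3 weakly dominates a1

a3's payoffs vs a1's, by Column's action — I: 11=11, II: 5>2, III: 7=7, IV: 11=11.
a3 is at least as good everywhere and strictly better somewhere (tied only at I, III, IV), so a3 weakly but not strictly dominates a1.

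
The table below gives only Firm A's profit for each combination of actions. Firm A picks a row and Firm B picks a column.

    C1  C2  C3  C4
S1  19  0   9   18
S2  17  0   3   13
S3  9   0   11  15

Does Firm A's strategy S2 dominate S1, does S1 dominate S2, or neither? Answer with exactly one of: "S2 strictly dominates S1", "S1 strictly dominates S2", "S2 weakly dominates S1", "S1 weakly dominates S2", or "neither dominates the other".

S2's payoffs vs S1's, by Firm B's action — C1: 17<19, C2: 0=0, C3: 3<9, C4: 13<18.
S1 is at least as good everywhere and strictly better somewhere (tied at C2), so S1 weakly dominates S2.

S1 weakly dominates S2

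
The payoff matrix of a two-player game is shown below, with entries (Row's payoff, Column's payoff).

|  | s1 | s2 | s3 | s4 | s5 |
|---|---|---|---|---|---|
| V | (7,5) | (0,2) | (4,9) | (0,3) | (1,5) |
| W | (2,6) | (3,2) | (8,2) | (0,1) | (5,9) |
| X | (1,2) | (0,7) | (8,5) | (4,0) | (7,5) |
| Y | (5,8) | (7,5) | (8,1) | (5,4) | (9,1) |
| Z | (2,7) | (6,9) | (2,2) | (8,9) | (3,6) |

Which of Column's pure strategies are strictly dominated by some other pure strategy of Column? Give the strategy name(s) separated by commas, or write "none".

s1 is not dominated — it holds its own against s2 at V (5>2); s3 at W (6>2); s4 at V (5>3); s5 at V (5=5).
s2 is not dominated — it holds its own against s1 at X (7>2); s3 at W (2=2); s4 at W (2>1); s5 at X (7>5).
Nothing dominates s3: s1 at V (9>5); s2 at V (9>2); s4 at V (9>3); s5 at V (9>5).
s4: no other strategy beats it everywhere (s1 at Z (9>7); s2 at V (3>2); s3 at Y (4>1); s5 at Y (4>1)).
s5: no other strategy beats it everywhere (s1 at V (5=5); s2 at V (5>2); s3 at W (9>2); s4 at V (5>3)).

none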